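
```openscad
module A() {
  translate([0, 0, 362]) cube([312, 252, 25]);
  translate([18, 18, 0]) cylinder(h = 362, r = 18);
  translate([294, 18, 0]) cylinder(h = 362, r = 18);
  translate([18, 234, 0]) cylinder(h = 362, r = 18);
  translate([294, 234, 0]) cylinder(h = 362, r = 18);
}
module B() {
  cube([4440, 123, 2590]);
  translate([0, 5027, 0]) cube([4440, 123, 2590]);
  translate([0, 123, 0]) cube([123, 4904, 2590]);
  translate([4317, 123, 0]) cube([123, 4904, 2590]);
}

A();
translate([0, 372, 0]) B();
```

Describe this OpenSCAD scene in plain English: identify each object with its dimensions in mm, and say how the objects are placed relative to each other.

A is a four-legged stool. The seat is 312×252 mm, 25 mm thick, top at z = 387 mm. It stands on four round legs, each 36 mm in diameter, from z = 0 to the seat underside, each leg's axis is inset half a diameter from the nearest pair of seat edges (so the leg's bounding box is flush with the corner).

B is the wall frame of a small rectangular building: four walls, each 2590 mm tall and 123 mm thick, enclosing a footprint 4440 mm (x) by 5150 mm (y) outside-to-outside, with no floor or roof. The front and back walls (the −y and +y sides) span the full width; the two side walls fit between them.

The house frame is on the floor beside the stool on its +y side.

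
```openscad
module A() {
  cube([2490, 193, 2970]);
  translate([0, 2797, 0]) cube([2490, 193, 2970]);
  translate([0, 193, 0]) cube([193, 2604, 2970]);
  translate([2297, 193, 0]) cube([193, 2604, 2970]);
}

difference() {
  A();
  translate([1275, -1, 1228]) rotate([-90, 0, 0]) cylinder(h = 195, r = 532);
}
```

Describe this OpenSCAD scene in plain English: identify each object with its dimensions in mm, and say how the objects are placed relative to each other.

A is a box-shaped house frame (walls only): outside footprint 2490×2990 mm, wall height 2970 mm, wall thickness 193 mm. The two y-facing walls run the full x-width; the two x-facing walls fit between the inner faces of the y-facing walls.

The house frame has a circular hole of radius 532 mm through its front wall, centred at (x = 1275, z = 1228).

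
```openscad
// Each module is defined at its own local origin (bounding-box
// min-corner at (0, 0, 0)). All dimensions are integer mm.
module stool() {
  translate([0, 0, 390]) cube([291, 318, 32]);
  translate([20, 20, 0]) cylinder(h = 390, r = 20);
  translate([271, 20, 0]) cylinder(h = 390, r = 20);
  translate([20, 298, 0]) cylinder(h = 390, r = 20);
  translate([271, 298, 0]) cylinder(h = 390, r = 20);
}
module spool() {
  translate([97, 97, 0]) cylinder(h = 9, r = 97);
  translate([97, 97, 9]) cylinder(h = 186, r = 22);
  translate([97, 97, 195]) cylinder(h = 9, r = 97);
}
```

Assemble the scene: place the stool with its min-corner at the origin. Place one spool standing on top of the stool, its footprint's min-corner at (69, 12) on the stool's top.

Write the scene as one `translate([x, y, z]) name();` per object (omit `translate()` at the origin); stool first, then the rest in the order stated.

stool();
translate([69, 12, 422]) spool();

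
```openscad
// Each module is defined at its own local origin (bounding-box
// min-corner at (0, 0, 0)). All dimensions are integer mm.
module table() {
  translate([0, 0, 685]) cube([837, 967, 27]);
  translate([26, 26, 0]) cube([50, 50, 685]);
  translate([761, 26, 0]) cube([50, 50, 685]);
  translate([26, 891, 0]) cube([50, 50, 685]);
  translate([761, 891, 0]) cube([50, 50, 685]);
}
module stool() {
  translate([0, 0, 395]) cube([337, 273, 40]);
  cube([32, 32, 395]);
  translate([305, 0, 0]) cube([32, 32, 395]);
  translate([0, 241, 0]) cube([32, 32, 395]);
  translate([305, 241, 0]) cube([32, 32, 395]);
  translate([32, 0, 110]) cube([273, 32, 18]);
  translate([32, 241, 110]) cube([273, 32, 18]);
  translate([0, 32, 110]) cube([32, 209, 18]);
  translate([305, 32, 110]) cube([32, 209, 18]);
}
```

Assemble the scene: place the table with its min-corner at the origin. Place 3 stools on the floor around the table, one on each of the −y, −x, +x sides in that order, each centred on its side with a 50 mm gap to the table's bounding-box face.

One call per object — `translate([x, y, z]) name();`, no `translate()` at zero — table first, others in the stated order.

table();
translate([250, -323, 0]) stool();
translate([-387, 347, 0]) stool();
translate([887, 347, 0]) stool();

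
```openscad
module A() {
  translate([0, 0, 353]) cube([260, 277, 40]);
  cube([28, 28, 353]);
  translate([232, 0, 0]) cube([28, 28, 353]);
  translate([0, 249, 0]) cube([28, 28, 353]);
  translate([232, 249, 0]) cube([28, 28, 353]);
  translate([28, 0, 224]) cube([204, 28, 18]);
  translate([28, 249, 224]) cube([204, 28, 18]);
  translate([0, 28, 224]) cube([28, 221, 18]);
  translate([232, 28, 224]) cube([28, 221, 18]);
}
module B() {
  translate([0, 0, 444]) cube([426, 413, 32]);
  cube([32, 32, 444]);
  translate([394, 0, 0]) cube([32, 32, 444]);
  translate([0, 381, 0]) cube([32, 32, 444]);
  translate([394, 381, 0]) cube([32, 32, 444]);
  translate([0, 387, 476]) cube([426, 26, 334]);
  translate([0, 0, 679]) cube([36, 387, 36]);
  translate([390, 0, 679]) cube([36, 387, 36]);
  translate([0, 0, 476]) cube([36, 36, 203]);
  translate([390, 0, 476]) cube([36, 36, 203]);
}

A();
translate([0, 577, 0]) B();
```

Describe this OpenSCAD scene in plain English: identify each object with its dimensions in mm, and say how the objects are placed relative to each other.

A is a four-legged stool. The seat is 260×277 mm, 40 mm thick, top at z = 393 mm. It stands on four square legs, each 28×28 mm in cross-section, from z = 0 to the seat underside, each flush with a corner of the seat. Four stretchers, 28 mm wide and 18 mm tall, connect adjacent legs with their undersides at z = 224 mm, each running between the inner faces of the legs it joins and aligned with the legs' outer faces on the other axis.

B is a chair. The seat is a 426×413×32 mm slab with its top at z = 476 mm, on four 32×32 mm corner legs (flush with the seat edges, standing on z = 0). A flat backrest 26 mm thick, 334 mm tall, spans the full seat width and rises from the seat top along its +y edge, rear face flush with the rear of the seat. Two armrests of 36×36 mm section run along each side from the seat's front edge to the front of the backrest, top faces 239 mm above the seat top and outer faces flush with the seat's x-edges; a 36×36 mm post under the front of each armrest stands on the seat at the front corner.

The chair is on the floor beside the stool on its +y side.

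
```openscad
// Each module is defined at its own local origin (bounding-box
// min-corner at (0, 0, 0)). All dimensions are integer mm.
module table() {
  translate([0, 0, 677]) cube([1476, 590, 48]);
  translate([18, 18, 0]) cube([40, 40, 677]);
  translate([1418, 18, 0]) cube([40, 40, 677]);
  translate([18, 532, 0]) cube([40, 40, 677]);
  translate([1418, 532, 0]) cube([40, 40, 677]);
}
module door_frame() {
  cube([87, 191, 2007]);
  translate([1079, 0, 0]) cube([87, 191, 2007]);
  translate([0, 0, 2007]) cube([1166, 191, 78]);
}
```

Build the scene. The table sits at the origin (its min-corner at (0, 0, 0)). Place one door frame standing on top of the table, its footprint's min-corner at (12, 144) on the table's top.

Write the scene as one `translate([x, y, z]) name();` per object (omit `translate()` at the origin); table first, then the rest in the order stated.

table();
translate([12, 144, 725]) door_frame();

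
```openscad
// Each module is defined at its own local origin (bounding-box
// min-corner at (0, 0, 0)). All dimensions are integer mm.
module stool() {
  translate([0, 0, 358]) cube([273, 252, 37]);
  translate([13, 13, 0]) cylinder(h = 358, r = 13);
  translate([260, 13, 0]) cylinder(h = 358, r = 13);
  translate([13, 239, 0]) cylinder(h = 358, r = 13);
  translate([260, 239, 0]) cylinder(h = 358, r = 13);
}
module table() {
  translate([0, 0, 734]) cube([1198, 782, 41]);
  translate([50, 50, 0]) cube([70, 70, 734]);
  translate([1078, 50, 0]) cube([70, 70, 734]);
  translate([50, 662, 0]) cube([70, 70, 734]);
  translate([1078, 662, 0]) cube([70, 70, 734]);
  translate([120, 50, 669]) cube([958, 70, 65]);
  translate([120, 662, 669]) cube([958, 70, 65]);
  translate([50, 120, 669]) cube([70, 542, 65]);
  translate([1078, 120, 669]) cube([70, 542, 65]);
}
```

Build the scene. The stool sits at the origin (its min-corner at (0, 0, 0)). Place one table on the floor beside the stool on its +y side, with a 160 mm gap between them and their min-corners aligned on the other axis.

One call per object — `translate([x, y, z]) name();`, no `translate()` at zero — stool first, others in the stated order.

stool();
translate([0, 412, 0]) table();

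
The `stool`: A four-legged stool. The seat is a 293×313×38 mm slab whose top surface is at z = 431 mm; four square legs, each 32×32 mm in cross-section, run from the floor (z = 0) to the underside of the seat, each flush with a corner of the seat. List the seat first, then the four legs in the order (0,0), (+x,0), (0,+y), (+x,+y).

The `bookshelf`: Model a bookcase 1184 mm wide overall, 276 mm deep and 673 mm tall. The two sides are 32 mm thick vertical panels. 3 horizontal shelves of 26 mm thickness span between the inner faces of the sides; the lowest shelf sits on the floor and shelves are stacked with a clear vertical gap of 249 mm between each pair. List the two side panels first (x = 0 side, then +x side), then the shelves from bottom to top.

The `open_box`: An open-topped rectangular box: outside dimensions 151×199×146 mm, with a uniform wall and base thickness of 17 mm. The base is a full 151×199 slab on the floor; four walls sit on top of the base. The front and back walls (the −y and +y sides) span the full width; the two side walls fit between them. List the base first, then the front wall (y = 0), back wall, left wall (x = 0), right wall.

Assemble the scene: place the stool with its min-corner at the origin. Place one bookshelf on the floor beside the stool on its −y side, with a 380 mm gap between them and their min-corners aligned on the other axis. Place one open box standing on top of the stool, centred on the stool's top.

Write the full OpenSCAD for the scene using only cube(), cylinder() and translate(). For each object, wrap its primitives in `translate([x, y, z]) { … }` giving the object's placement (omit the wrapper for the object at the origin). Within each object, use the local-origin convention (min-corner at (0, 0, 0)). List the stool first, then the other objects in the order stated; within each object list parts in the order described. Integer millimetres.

translate([0, 0, 393]) cube([293, 313, 38]);
cube([32, 32, 393]);
translate([261, 0, 0]) cube([32, 32, 393]);
translate([0, 281, 0]) cube([32, 32, 393]);
translate([261, 281, 0]) cube([32, 32, 393]);
translate([0, -656, 0]) {
  cube([32, 276, 673]);
  translate([1152, 0, 0]) cube([32, 276, 673]);
  translate([32, 0, 0]) cube([1120, 276, 26]);
  translate([32, 0, 275]) cube([1120, 276, 26]);
  translate([32, 0, 550]) cube([1120, 276, 26]);
}
translate([71, 57, 431]) {
  cube([151, 199, 17]);
  translate([0, 0, 17]) cube([151, 17, 129]);
  translate([0, 182, 17]) cube([151, 17, 129]);
  translate([0, 17, 17]) cube([17, 165, 129]);
  translate([134, 17, 17]) cube([17, 165, 129]);
}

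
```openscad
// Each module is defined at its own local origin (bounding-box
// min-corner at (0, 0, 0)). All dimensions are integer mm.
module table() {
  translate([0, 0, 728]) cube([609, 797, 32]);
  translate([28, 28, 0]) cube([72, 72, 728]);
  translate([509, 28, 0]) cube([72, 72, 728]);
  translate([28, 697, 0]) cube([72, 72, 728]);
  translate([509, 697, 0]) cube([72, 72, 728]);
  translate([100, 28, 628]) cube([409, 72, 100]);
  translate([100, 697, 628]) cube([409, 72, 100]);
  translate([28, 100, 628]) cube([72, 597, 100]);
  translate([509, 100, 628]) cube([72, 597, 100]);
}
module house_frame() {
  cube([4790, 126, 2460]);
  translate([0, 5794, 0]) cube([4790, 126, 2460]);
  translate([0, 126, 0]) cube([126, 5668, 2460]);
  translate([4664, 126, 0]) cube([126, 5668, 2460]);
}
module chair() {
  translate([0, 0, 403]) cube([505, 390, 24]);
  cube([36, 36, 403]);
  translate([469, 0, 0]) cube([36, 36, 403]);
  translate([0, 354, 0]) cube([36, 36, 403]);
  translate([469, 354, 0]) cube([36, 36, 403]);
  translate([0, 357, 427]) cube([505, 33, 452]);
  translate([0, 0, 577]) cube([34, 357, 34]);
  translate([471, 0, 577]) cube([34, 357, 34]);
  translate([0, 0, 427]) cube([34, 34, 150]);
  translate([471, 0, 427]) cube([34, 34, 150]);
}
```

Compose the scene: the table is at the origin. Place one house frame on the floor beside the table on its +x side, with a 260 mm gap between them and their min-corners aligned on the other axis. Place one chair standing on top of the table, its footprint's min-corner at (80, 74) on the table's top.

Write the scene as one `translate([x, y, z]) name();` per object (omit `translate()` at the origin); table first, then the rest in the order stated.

table();
translate([869, 0, 0]) house_frame();
translate([80, 74, 760]) chair();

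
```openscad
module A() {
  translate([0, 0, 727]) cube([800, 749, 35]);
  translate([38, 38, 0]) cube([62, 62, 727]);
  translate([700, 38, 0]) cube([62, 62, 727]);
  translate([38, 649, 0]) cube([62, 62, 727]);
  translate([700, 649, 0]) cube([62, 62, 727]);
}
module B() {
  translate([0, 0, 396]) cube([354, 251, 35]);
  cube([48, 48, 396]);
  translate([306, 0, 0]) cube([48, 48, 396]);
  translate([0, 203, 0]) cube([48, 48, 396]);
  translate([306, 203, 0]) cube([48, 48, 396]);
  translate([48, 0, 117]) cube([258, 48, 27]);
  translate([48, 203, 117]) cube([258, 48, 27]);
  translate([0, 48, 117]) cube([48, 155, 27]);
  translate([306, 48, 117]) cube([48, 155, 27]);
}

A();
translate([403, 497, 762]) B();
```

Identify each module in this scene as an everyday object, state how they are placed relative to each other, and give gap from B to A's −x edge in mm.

The stool's min-x is at 403; the table's min-x is 0; gap = 403 mm.

A is a table. B is a stool. The stool is on top of the table. The gap from the stool to the table's −x edge is 403 mm.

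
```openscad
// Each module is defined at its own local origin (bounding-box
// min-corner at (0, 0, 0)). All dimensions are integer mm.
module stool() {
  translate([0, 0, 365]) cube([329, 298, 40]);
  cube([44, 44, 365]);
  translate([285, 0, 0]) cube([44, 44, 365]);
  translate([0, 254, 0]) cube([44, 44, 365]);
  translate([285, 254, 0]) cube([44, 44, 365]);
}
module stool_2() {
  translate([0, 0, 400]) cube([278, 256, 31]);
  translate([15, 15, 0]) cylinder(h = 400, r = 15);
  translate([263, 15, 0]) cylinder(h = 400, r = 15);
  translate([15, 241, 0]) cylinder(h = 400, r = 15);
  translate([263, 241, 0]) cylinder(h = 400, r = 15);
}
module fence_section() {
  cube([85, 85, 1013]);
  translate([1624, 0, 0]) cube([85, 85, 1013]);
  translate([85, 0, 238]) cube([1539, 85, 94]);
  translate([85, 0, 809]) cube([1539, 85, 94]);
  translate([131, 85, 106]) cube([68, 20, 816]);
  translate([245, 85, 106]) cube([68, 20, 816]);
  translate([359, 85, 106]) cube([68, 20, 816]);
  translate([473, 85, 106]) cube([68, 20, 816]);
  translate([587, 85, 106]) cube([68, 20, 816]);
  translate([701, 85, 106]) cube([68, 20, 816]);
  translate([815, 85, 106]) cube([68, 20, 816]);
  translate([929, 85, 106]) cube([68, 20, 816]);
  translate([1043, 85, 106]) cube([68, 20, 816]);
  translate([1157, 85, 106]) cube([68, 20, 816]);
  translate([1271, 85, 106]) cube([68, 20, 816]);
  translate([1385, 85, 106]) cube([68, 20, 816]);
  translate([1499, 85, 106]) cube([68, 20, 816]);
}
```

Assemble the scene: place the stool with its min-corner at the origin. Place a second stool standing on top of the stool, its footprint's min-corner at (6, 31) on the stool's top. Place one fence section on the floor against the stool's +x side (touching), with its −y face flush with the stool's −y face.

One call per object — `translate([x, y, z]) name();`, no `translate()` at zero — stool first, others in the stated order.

stool();
translate([6, 31, 405]) stool_2();
translate([329, 0, 0]) fence_section();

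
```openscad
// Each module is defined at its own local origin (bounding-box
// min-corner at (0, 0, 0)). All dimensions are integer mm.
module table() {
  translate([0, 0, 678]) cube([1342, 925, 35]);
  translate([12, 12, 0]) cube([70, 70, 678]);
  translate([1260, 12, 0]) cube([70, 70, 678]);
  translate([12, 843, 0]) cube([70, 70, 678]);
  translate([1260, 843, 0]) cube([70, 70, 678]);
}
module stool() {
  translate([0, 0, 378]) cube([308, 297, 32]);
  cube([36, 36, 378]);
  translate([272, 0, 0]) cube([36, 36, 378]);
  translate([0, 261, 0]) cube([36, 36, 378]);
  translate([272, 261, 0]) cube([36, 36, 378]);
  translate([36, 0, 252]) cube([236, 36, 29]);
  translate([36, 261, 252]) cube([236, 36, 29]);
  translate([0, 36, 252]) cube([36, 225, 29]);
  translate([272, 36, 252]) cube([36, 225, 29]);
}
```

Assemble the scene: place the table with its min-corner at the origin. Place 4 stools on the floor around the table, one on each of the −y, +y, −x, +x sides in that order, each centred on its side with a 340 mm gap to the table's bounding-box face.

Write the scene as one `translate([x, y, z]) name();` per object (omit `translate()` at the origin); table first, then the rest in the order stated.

table();
translate([517, -637, 0]) stool();
translate([517, 1265, 0]) stool();
translate([-648, 314, 0]) stool();
translate([1682, 314, 0]) stool();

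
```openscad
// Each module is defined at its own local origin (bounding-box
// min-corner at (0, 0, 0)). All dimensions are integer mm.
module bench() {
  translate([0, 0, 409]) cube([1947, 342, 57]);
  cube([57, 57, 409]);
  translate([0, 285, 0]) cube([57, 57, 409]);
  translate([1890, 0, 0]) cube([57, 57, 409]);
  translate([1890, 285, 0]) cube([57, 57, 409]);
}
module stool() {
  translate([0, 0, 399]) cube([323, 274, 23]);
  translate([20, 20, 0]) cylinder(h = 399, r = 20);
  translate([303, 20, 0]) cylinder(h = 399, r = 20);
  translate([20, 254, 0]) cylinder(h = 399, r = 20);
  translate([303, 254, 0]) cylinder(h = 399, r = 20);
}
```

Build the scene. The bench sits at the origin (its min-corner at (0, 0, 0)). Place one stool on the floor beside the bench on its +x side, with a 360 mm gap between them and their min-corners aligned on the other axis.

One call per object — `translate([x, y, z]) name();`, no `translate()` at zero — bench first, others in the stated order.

bench();
translate([2307, 0, 0]) stool();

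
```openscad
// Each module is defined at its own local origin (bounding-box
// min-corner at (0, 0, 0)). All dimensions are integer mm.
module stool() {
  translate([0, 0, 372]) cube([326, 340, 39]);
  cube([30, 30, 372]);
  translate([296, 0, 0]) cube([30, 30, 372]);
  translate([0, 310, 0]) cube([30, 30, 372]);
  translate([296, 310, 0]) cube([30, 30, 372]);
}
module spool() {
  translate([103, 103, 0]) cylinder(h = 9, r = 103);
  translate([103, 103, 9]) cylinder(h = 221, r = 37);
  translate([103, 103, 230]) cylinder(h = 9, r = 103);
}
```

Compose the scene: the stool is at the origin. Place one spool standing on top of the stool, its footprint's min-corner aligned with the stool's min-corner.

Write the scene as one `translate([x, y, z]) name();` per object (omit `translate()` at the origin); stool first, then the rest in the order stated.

stool();
translate([0, 0, 411]) spool();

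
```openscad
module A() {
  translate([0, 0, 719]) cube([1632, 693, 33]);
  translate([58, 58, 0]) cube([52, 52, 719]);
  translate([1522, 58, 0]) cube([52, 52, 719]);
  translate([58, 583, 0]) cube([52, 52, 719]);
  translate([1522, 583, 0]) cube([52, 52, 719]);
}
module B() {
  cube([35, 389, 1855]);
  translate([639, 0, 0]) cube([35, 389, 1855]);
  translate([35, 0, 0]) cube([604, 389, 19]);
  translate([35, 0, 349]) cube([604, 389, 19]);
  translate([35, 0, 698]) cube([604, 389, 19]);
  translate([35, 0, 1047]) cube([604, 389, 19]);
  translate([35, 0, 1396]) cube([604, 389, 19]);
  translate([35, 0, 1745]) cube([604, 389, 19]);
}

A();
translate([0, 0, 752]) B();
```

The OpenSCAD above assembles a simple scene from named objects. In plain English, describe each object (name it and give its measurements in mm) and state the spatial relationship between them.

A is a table with a 1632×693 mm rectangular top, 33 mm thick, top surface at z = 752 mm, supported by four 52×52 mm square legs, each inset 58 mm from the nearest pair of top edges, running from the floor.

B is a bookshelf 674 mm wide overall, 389 mm deep and 1855 mm tall. The two sides are 35 mm thick vertical panels. 6 horizontal shelves of 19 mm thickness span between the inner faces of the sides; the lowest shelf sits on the floor and shelves are stacked with a clear vertical gap of 330 mm between each pair.

The bookshelf is on top of the table.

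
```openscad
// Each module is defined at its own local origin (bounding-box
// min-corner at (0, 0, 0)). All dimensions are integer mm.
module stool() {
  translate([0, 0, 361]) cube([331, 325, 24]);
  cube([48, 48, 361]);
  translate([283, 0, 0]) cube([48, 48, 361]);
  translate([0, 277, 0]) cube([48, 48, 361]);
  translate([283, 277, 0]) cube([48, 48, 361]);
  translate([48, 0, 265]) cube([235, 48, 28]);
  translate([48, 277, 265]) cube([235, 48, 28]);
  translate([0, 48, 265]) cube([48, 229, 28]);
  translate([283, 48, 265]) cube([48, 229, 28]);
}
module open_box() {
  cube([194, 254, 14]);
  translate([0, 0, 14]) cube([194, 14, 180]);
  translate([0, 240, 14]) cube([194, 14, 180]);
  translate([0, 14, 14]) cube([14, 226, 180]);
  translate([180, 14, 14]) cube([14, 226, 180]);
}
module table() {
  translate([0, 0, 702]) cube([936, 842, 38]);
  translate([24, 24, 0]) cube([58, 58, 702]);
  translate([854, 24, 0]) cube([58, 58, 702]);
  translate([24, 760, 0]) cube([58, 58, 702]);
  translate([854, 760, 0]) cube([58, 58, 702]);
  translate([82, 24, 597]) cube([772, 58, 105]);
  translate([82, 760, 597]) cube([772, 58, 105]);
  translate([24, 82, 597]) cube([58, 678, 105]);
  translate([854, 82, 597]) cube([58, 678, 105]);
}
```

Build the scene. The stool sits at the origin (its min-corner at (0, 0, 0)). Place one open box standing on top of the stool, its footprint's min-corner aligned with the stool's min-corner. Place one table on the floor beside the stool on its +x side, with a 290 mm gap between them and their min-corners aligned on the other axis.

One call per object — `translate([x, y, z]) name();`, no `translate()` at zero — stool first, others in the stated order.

stool();
translate([0, 0, 385]) open_box();
translate([621, 0, 0]) table();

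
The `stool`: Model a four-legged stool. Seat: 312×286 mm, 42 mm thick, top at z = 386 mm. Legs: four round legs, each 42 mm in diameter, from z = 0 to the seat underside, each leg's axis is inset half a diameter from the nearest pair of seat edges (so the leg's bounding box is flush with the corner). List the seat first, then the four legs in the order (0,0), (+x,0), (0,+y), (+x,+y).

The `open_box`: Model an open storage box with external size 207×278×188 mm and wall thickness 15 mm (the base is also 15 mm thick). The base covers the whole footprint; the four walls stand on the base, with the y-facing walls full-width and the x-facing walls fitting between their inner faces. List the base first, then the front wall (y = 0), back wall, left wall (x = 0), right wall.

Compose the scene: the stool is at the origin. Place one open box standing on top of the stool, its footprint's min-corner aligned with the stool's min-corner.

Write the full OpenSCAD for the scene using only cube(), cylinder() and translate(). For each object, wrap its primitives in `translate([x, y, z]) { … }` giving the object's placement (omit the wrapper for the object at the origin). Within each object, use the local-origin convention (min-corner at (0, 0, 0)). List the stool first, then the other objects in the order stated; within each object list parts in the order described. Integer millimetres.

translate([0, 0, 344]) cube([312, 286, 42]);
translate([21, 21, 0]) cylinder(h = 344, r = 21);
translate([291, 21, 0]) cylinder(h = 344, r = 21);
translate([21, 265, 0]) cylinder(h = 344, r = 21);
translate([291, 265, 0]) cylinder(h = 344, r = 21);
translate([0, 0, 386]) {
  cube([207, 278, 15]);
  translate([0, 0, 15]) cube([207, 15, 173]);
  translate([0, 263, 15]) cube([207, 15, 173]);
  translate([0, 15, 15]) cube([15, 248, 173]);
  translate([192, 15, 15]) cube([15, 248, 173]);
}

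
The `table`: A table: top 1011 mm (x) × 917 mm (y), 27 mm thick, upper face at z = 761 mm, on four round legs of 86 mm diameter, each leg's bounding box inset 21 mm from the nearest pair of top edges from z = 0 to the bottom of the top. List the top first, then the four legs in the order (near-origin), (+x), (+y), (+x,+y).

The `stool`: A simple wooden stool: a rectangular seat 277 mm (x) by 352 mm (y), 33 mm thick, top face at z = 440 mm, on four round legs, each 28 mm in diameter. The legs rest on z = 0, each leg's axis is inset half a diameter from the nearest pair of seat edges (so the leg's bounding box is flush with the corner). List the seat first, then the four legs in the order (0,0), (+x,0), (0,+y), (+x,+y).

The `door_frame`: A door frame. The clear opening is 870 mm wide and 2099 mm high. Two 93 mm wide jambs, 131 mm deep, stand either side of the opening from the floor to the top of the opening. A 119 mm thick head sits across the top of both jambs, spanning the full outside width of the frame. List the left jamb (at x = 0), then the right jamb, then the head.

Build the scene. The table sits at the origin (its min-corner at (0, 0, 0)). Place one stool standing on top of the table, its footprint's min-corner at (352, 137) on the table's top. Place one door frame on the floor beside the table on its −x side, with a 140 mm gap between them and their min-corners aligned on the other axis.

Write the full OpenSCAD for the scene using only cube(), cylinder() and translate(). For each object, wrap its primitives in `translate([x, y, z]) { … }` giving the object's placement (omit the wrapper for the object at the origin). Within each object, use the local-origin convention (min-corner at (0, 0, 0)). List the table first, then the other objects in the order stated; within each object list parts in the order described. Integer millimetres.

translate([0, 0, 734]) cube([1011, 917, 27]);
translate([64, 64, 0]) cylinder(h = 734, r = 43);
translate([947, 64, 0]) cylinder(h = 734, r = 43);
translate([64, 853, 0]) cylinder(h = 734, r = 43);
translate([947, 853, 0]) cylinder(h = 734, r = 43);
translate([352, 137, 761]) {
  translate([0, 0, 407]) cube([277, 352, 33]);
  translate([14, 14, 0]) cylinder(h = 407, r = 14);
  translate([263, 14, 0]) cylinder(h = 407, r = 14);
  translate([14, 338, 0]) cylinder(h = 407, r = 14);
  translate([263, 338, 0]) cylinder(h = 407, r = 14);
}
translate([-1196, 0, 0]) {
  cube([93, 131, 2099]);
  translate([963, 0, 0]) cube([93, 131, 2099]);
  translate([0, 0, 2099]) cube([1056, 131, 119]);
}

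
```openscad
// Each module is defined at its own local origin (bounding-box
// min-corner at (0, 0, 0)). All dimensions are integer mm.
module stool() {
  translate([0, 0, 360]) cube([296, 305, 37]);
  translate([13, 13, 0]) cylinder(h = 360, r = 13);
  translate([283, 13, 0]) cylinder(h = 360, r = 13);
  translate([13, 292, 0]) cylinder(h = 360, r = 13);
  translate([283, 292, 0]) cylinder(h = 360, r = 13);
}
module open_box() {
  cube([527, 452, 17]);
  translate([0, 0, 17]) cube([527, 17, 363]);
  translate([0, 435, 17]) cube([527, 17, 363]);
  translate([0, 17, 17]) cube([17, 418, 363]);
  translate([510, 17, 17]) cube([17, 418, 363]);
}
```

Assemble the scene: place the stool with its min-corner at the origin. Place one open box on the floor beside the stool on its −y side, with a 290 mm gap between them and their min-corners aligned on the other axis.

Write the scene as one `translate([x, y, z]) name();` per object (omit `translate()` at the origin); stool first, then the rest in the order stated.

stool();
translate([0, -742, 0]) open_box();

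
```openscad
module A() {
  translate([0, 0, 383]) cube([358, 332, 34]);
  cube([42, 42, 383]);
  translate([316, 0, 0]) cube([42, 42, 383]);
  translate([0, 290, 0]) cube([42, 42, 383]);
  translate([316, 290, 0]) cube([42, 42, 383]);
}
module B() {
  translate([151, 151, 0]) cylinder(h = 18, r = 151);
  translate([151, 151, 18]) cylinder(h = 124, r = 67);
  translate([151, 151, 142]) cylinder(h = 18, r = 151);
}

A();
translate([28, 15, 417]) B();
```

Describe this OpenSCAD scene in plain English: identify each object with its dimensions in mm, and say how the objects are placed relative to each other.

A is a four-legged stool. The seat is a 358×332×34 mm slab whose top surface is at z = 417 mm; four square legs, each 42×42 mm in cross-section, run from the floor (z = 0) to the underside of the seat, each flush with a corner of the seat.

B is a spool: two coaxial disc flanges of radius 151 mm and thickness 18 mm, joined by a core cylinder of radius 67 mm and height 124 mm. The lower flange rests on z = 0 and the three cylinders share a vertical axis.

The spool is on top of the stool, centred.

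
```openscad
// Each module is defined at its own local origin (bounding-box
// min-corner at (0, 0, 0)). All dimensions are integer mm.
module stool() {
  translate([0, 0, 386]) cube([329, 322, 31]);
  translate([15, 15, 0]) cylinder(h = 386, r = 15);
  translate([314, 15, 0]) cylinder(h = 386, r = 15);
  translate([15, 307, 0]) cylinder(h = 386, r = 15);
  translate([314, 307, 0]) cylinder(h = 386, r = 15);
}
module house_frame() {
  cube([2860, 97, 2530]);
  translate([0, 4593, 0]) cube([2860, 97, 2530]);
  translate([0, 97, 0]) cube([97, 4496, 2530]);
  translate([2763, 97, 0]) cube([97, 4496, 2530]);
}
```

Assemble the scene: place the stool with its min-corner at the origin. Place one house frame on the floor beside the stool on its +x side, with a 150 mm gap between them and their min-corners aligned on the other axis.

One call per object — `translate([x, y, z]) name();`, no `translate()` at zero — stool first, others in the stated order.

stool();
translate([479, 0, 0]) house_frame();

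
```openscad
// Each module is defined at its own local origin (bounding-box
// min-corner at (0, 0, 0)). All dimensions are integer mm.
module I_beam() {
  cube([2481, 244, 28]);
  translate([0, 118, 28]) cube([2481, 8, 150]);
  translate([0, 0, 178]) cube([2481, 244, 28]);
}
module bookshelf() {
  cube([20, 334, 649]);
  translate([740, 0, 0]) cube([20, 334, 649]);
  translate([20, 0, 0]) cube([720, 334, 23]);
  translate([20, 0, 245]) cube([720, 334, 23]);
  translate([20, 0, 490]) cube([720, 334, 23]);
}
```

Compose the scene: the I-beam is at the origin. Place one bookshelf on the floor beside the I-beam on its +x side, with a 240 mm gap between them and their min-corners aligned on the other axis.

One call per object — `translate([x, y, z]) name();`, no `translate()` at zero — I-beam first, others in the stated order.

I_beam();
translate([2721, 0, 0]) bookshelf();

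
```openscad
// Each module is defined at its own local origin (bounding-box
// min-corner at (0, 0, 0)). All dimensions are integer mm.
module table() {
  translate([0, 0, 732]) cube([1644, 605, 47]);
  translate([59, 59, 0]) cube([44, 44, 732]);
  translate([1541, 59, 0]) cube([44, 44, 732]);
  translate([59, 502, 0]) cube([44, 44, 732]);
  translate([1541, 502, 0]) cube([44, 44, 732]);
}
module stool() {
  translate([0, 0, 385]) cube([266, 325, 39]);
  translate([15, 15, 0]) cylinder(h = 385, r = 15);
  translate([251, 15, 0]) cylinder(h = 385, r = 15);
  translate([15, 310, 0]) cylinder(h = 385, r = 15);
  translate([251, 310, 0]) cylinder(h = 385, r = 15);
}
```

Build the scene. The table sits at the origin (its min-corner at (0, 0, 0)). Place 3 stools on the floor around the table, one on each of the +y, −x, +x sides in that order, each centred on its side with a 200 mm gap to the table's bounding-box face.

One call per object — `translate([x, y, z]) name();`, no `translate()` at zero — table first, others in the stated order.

table();
translate([689, 805, 0]) stool();
translate([-466, 140, 0]) stool();
translate([1844, 140, 0]) stool();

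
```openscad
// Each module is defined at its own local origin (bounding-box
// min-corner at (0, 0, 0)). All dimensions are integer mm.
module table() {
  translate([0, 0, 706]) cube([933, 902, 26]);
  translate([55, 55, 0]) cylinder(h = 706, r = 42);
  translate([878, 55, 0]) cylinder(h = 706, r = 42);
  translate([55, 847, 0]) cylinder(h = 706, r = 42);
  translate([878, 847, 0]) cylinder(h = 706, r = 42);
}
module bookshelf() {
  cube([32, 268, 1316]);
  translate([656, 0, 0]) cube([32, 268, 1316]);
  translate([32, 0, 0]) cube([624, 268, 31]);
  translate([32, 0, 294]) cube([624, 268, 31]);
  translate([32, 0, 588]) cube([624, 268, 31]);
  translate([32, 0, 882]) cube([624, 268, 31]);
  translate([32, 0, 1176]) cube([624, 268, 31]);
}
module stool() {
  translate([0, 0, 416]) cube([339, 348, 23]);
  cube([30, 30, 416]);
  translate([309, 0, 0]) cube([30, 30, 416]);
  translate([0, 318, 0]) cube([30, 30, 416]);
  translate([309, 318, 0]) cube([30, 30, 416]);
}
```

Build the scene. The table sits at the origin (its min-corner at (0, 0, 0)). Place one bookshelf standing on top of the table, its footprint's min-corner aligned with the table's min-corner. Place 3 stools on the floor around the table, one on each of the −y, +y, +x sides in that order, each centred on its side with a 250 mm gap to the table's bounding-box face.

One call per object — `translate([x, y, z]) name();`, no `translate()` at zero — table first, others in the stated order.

table();
translate([0, 0, 732]) bookshelf();
translate([297, -598, 0]) stool();
translate([297, 1152, 0]) stool();
translate([1183, 277, 0]) stool();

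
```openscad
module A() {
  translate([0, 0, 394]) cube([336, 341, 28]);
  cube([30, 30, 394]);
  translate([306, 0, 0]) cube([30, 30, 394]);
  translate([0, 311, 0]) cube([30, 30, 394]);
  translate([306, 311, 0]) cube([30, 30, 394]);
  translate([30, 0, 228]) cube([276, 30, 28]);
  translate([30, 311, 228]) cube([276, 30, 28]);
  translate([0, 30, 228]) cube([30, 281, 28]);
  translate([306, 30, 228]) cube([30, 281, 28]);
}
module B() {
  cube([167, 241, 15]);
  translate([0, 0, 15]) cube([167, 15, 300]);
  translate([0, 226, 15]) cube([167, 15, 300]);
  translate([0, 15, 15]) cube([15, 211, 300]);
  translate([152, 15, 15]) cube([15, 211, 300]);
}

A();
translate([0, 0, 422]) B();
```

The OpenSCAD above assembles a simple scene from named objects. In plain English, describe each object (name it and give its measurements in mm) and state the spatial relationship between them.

A is a four-legged stool. The seat is 336×341 mm, 28 mm thick, top at z = 422 mm. It stands on four square legs, each 30×30 mm in cross-section, from z = 0 to the seat underside, each flush with a corner of the seat. Four stretchers, 30 mm wide and 28 mm tall, connect adjacent legs with their undersides at z = 228 mm, each running between the inner faces of the legs it joins and aligned with the legs' outer faces on the other axis.

B is an open storage box with external size 167×241×315 mm and wall thickness 15 mm (the base is also 15 mm thick). The base covers the whole footprint; the four walls stand on the base, with the y-facing walls full-width and the x-facing walls fitting between their inner faces.

The open box is on top of the stool.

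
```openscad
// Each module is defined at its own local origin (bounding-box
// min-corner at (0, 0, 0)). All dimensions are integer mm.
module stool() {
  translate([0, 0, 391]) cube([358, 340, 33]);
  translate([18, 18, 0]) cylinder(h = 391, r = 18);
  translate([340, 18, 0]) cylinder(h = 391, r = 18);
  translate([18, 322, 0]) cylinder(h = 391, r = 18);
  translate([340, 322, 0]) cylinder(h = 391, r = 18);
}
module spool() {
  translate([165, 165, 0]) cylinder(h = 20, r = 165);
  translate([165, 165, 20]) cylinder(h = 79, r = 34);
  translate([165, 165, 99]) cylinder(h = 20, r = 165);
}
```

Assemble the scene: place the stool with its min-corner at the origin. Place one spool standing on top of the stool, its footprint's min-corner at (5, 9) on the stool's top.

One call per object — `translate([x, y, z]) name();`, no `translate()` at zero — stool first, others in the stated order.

stool();
translate([5, 9, 424]) spool();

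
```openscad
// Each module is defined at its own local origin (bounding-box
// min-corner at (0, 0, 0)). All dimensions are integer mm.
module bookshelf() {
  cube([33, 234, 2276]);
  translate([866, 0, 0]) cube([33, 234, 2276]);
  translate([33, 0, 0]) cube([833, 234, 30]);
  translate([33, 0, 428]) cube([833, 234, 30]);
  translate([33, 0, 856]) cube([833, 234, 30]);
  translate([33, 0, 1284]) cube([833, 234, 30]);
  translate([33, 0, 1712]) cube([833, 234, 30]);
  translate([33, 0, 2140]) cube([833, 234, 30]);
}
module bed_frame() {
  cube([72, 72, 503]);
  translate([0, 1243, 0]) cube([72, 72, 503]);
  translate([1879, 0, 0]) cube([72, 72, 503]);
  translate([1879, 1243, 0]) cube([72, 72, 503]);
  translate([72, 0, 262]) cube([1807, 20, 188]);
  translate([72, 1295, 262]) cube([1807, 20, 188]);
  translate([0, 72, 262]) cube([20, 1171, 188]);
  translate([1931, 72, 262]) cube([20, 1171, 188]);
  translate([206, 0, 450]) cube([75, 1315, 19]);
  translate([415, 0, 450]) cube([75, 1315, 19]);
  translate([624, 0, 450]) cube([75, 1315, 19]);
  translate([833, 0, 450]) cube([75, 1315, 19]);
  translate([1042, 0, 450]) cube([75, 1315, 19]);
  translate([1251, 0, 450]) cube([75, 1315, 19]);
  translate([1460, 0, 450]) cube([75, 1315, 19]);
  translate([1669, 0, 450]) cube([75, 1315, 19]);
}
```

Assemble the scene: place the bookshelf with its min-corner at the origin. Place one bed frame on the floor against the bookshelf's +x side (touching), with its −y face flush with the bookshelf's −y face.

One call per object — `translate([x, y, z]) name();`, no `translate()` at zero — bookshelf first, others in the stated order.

bookshelf();
translate([899, 0, 0]) bed_frame();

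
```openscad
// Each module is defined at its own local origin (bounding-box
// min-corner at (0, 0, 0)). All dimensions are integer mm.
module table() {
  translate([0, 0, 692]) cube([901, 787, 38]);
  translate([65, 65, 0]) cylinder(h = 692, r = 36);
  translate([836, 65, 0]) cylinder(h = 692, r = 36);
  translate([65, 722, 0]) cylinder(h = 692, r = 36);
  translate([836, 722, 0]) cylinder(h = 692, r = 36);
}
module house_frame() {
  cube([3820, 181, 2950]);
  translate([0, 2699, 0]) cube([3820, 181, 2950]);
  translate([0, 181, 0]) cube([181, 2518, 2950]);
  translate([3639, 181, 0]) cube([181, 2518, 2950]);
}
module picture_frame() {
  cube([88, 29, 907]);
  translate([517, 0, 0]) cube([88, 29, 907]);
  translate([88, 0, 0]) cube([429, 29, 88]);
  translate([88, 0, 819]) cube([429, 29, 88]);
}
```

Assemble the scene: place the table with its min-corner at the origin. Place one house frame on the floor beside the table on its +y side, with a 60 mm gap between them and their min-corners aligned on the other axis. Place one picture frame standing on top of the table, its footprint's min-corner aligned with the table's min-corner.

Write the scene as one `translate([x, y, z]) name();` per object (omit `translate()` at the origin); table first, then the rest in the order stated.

table();
translate([0, 847, 0]) house_frame();
translate([0, 0, 730]) picture_frame();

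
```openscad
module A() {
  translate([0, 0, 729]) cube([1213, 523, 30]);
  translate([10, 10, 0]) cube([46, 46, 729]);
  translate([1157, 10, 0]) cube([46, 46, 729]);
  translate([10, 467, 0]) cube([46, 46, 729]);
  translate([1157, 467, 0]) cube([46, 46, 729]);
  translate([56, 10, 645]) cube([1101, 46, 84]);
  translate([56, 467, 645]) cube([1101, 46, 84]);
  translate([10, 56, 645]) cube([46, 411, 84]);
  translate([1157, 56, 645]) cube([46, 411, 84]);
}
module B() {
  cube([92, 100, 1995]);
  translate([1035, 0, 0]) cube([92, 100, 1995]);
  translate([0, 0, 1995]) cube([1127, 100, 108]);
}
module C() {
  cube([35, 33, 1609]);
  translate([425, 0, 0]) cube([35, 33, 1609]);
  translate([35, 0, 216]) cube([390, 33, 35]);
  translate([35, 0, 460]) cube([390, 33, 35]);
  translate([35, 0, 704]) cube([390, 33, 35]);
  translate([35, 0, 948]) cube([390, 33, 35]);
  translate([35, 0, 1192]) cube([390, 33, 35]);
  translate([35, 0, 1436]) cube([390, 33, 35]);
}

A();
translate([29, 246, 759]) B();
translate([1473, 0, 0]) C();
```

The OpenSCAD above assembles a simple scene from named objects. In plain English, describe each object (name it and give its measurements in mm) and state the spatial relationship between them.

A is a table: top 1213 mm (x) × 523 mm (y), 30 mm thick, upper face at z = 759 mm, on four 46×46 mm square legs, each inset 10 mm from the nearest pair of top edges, running from z = 0 to the bottom of the top. Four apron rails, 46 mm thick and 84 mm tall, run between adjacent legs with their top edges flush with the underside of the top and their outer faces flush with the legs' outer faces.

B is a door frame. The clear opening is 943 mm wide and 1995 mm high. Two 92 mm wide jambs, 100 mm deep, stand either side of the opening from the floor to the top of the opening. A 108 mm thick head sits across the top of both jambs, spanning the full outside width of the frame.

C is a wooden ladder with two side rails of 35×33 mm section and 1609 mm height, set 460 mm apart overall. Between them run 6 rectangular rungs (33 mm deep, 35 mm thick), front faces flush with the rails' −y face. The bottom of the first rung is 216 mm above the floor and each subsequent rung is 244 mm higher than the one below.

The door frame is on top of the table. The ladder is on the floor beside the table on its +x side.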